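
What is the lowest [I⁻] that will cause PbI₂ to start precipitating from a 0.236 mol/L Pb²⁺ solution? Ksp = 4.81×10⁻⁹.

1.43×10⁻⁴ M

Each salt precipitates once Q = Ksp for that salt.
PbI₂(s) ⇌ Pb²⁺(aq) + 2 I⁻(aq)
Ksp = [Pb²⁺][I⁻]^2 = [I⁻]^2(0.236)
[I⁻]^2 = 4.81×10⁻⁹ / (0.236) = 2.04×10⁻⁸
[I⁻] = 1.43×10⁻⁴ mol/L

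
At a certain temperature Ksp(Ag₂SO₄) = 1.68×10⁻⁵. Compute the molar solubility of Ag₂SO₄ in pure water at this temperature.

1.61×10⁻² M

Ag₂SO₄(s) ⇌ 2 Ag⁺(aq) + SO₄²⁻(aq)
Let s be the molar solubility. Then [Ag⁺] = 2s and [SO₄²⁻] = s.
Ksp = [Ag⁺]^2[SO₄²⁻] = (2s)^2 · s = 4s^3
4s^3 = 1.68×10⁻⁵  ⇒  s^3 = 4.20×10⁻⁶
s = (4.20×10⁻⁶)^(1/3) = 1.61×10⁻² M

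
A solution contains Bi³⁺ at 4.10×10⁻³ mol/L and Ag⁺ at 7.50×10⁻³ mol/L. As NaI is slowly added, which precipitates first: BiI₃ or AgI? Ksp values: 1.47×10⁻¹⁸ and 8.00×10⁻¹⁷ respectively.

AgI

Precipitation begins when Q = Ksp.
For BiI₃: [I⁻] = (Ksp/[Bi³⁺])^(1/3) = 7.10×10⁻⁶ mol/L
For AgI: [I⁻] = (Ksp/[Ag⁺]) = 1.07×10⁻¹⁴ mol/L
AgI requires the lower [I⁻], so it precipitates first.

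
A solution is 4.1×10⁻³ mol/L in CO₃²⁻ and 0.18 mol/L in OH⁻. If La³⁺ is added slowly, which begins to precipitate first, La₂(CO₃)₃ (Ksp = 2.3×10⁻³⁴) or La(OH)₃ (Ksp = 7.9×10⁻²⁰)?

A salt starts to precipitate once the ion product Q reaches its Ksp.
For La₂(CO₃)₃: [La³⁺] = (Ksp/[CO₃²⁻]^3)^(1/2) = 5.8×10⁻¹⁴ mol/L
For La(OH)₃: [La³⁺] = (Ksp/[OH⁻]^3) = 1.4×10⁻¹⁷ mol/L
La(OH)₃ requires the lower [La³⁺], so it precipitates first.

La(OH)₃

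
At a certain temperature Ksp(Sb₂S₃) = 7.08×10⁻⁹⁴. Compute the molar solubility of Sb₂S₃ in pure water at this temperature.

Sb₂S₃(s) ⇌ 2 Sb³⁺(aq) + 3 S²⁻(aq)
With molar solubility s: [Sb³⁺] = 2s, [S²⁻] = 3s.
Ksp = [Sb³⁺]^2[S²⁻]^3 = (2s)^2 · (3s)^3 = 108s^5
108s^5 = 7.08×10⁻⁹⁴  ⇒  s^5 = 6.56×10⁻⁹⁶
s = (6.56×10⁻⁹⁶)^(1/5) = 9.19×10⁻²⁰ M

9.19×10⁻²⁰ M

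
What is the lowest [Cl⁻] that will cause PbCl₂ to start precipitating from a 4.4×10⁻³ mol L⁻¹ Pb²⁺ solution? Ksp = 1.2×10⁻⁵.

The threshold for precipitation is Q = Ksp.
PbCl₂(s) ⇌ Pb²⁺(aq) + 2 Cl⁻(aq)
Ksp = [Pb²⁺][Cl⁻]^2 = [Cl⁻]^2(4.4×10⁻³)
[Cl⁻]^2 = 1.2×10⁻⁵ / (4.4×10⁻³) = 2.7×10⁻³
[Cl⁻] = 5.2×10⁻² mol L⁻¹

5.2×10⁻² M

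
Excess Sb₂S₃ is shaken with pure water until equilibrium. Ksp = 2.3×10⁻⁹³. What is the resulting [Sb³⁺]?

Sb₂S₃(s) ⇌ 2 Sb³⁺(aq) + 3 S²⁻(aq)
Call the molar solubility s, so that [Sb³⁺] = 2s and [S²⁻] = 3s.
Ksp = [Sb³⁺]^2[S²⁻]^3 = (2s)^2 · (3s)^3 = 108s^5 = 2.3×10⁻⁹³
s = 1.2×10⁻¹⁹ M
[Sb³⁺] = 2s = 2.3×10⁻¹⁹ M

2.3×10⁻¹⁹ M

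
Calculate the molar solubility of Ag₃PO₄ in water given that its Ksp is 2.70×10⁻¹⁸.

1.78×10⁻⁵ M

Ag₃PO₄(s) ⇌ 3 Ag⁺(aq) + PO₄³⁻(aq)
Let s be the molar solubility. Then [Ag⁺] = 3s and [PO₄³⁻] = s.
Ksp = [Ag⁺]^3[PO₄³⁻] = (3s)^3 · s = 27s^4
27s^4 = 2.70×10⁻¹⁸  ⇒  s^4 = 1.00×10⁻¹⁹
s = 1.78×10⁻⁵ mol/L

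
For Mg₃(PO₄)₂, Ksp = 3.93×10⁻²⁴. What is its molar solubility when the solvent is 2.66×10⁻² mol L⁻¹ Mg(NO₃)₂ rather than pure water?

2.28×10⁻¹⁰ M

Mg₃(PO₄)₂(s) ⇌ 3 Mg²⁺(aq) + 2 PO₄³⁻(aq)
Mg²⁺ is already present at 2.66×10⁻² mol L⁻¹. If s mol/L of Mg₃(PO₄)₂ dissolves, [PO₄³⁻] = 2s while [Mg²⁺] ≈ 2.66×10⁻² mol L⁻¹.
Ksp = [Mg²⁺]^3[PO₄³⁻]^2 = (2.66×10⁻²)^3(2s)^2
(2s)^2 = 3.93×10⁻²⁴ / (2.66×10⁻²)^3 = 2.09×10⁻¹⁹
s = 2.28×10⁻¹⁰ mol L⁻¹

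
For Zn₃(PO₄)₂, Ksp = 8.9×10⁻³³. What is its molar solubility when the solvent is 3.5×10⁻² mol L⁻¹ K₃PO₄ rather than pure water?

6.5×10⁻¹¹ M

Zn₃(PO₄)₂(s) ⇌ 3 Zn²⁺(aq) + 2 PO₄³⁻(aq)
With PO₄³⁻ already at 3.5×10⁻² mol L⁻¹ and s small, take [PO₄³⁻] ≈ 3.5×10⁻² mol L⁻¹ and [Zn²⁺] = 3s.
Ksp = [Zn²⁺]^3[PO₄³⁻]^2 = (3s)^3(3.5×10⁻²)^2
(3s)^3 = 8.9×10⁻³³ / (3.5×10⁻²)^2 = 7.3×10⁻³⁰
s = 6.5×10⁻¹¹ mol L⁻¹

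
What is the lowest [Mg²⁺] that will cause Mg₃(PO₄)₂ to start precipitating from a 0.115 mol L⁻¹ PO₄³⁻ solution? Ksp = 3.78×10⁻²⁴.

The threshold for precipitation is Q = Ksp.
Mg₃(PO₄)₂(s) ⇌ 3 Mg²⁺(aq) + 2 PO₄³⁻(aq)
Ksp = [Mg²⁺]^3[PO₄³⁻]^2 = [Mg²⁺]^3(0.115)^2
[Mg²⁺]^3 = 3.78×10⁻²⁴ / (0.115)^2 = 2.86×10⁻²²
[Mg²⁺] = 6.59×10⁻⁸ mol L⁻¹

6.59×10⁻⁸ M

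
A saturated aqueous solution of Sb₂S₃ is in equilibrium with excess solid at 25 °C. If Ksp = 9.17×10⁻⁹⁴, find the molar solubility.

9.68×10⁻²⁰ M

Sb₂S₃(s) ⇌ 2 Sb³⁺(aq) + 3 S²⁻(aq)
With molar solubility s: [Sb³⁺] = 2s, [S²⁻] = 3s.
Ksp = [Sb³⁺]^2[S²⁻]^3 = (2s)^2 · (3s)^3 = 108s^5
108s^5 = 9.17×10⁻⁹⁴  ⇒  s^5 = 8.49×10⁻⁹⁶
s = (8.49×10⁻⁹⁶)^(1/5) = 9.68×10⁻²⁰ mol/L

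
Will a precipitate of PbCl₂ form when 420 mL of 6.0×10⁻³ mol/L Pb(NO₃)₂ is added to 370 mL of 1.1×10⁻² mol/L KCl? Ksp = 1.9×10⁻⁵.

The combined volume is 790 mL.
[Pb²⁺] = (6.0×10⁻³)(420)/790 = 3.2×10⁻³ mol/L
[Cl⁻] = (1.1×10⁻²)(370)/790 = 5.2×10⁻³ mol/L
Q = [Pb²⁺][Cl⁻]^2 = 8.5×10⁻⁸
Since Q (8.5×10⁻⁸) is less than Ksp (1.9×10⁻⁵), no PbCl₂ precipitates.

No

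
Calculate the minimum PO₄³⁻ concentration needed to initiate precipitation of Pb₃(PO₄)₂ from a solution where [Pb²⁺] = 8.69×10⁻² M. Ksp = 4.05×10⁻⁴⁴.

7.86×10⁻²¹ M

The threshold for precipitation is Q = Ksp.
Pb₃(PO₄)₂(s) ⇌ 3 Pb²⁺(aq) + 2 PO₄³⁻(aq)
Ksp = [Pb²⁺]^3[PO₄³⁻]^2 = [PO₄³⁻]^2(8.69×10⁻²)^3
[PO₄³⁻]^2 = 4.05×10⁻⁴⁴ / (8.69×10⁻²)^3 = 6.17×10⁻⁴¹
[PO₄³⁻] = 7.86×10⁻²¹ M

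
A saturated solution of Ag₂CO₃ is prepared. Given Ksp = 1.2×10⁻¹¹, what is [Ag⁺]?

2.9×10⁻⁴ M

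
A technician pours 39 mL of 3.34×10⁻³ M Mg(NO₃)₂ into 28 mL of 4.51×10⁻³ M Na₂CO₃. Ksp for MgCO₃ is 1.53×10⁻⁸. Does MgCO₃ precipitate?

Yes

After mixing, V = 39 mL + 28 mL = 67 mL.
[Mg²⁺] = (3.34×10⁻³)(39)/67 = 1.94×10⁻³ M
[CO₃²⁻] = (4.51×10⁻³)(28)/67 = 1.88×10⁻³ M
Q = [Mg²⁺][CO₃²⁻] = 3.66×10⁻⁶
Because Q > Ksp (3.66×10⁻⁶ vs 1.53×10⁻⁸), a precipitate of MgCO₃ forms.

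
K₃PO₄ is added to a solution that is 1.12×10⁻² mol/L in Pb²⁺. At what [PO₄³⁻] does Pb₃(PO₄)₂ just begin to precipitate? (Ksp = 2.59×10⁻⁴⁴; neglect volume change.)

A salt starts to precipitate once the ion product Q reaches its Ksp.
Pb₃(PO₄)₂(s) ⇌ 3 Pb²⁺(aq) + 2 PO₄³⁻(aq)
Ksp = [Pb²⁺]^3[PO₄³⁻]^2 = [PO₄³⁻]^2(1.12×10⁻²)^3
[PO₄³⁻]^2 = 2.59×10⁻⁴⁴ / (1.12×10⁻²)^3 = 1.84×10⁻³⁸
[PO₄³⁻] = 1.36×10⁻¹⁹ mol/L

1.36×10⁻¹⁹ M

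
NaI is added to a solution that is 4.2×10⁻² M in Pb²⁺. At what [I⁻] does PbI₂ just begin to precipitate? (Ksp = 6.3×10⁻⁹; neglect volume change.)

3.9×10⁻⁴ M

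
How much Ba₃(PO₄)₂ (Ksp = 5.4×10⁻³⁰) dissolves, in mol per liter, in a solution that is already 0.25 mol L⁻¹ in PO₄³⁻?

1.5×10⁻¹⁰ M

Ba₃(PO₄)₂(s) ⇌ 3 Ba²⁺(aq) + 2 PO₄³⁻(aq)
With PO₄³⁻ already at 0.25 mol L⁻¹ and s small, take [PO₄³⁻] ≈ 0.25 mol L⁻¹ and [Ba²⁺] = 3s.
Ksp = [Ba²⁺]^3[PO₄³⁻]^2 = (3s)^3(0.25)^2
(3s)^3 = 5.4×10⁻³⁰ / (0.25)^2 = 8.6×10⁻²⁹
s = 1.5×10⁻¹⁰ mol L⁻¹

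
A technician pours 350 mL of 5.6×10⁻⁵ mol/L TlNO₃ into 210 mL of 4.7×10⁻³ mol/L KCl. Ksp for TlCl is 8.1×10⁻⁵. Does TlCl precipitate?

The combined volume is 560 mL.
[Tl⁺] = (5.6×10⁻⁵)(350)/560 = 3.5×10⁻⁵ mol/L
[Cl⁻] = (4.7×10⁻³)(210)/560 = 1.8×10⁻³ mol/L
Q = [Tl⁺][Cl⁻] = 6.2×10⁻⁸
Q < Ksp (6.2×10⁻⁸ vs 8.1×10⁻⁵); the solution remains unsaturated and no precipitate forms.

No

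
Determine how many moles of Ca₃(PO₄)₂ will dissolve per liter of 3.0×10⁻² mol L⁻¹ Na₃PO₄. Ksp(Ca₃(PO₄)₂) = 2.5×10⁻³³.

4.7×10⁻¹¹ M

Ca₃(PO₄)₂(s) ⇌ 3 Ca²⁺(aq) + 2 PO₄³⁻(aq)
With PO₄³⁻ already at 3.0×10⁻² mol L⁻¹ and s small, take [PO₄³⁻] ≈ 3.0×10⁻² mol L⁻¹ and [Ca²⁺] = 3s.
Ksp = [Ca²⁺]^3[PO₄³⁻]^2 = (3s)^3(3.0×10⁻²)^2
(3s)^3 = 2.5×10⁻³³ / (3.0×10⁻²)^2 = 2.8×10⁻³⁰
s = 4.7×10⁻¹¹ mol L⁻¹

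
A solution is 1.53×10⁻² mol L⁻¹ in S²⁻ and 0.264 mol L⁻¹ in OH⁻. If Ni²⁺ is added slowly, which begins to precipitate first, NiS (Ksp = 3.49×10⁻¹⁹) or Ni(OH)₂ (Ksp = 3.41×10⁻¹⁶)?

Precipitation of each salt begins when its ion product equals Ksp.
For NiS: [Ni²⁺] = (Ksp/[S²⁻]) = 2.28×10⁻¹⁷ mol L⁻¹
For Ni(OH)₂: [Ni²⁺] = (Ksp/[OH⁻]^2) = 4.89×10⁻¹⁵ mol L⁻¹
Since NiS needs less Ni²⁺ to reach saturation, it precipitates first.

NiS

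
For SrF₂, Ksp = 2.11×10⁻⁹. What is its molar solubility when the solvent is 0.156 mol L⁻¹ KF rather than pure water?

8.67×10⁻⁸ M

SrF₂(s) ⇌ Sr²⁺(aq) + 2 F⁻(aq)
F⁻ is already present at 0.156 mol L⁻¹. If s mol/L of SrF₂ dissolves, [Sr²⁺] = s while [F⁻] ≈ 0.156 mol L⁻¹.
Ksp = [Sr²⁺][F⁻]^2 = s(0.156)^2
s = 2.11×10⁻⁹ / (0.156)^2 = 8.67×10⁻⁸
s = 8.67×10⁻⁸ mol L⁻¹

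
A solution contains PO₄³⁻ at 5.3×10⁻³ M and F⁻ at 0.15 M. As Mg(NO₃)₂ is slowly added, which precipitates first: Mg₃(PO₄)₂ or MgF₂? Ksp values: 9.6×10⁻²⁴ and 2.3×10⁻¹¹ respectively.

MgF₂

Precipitation begins when Q = Ksp.
For Mg₃(PO₄)₂: [Mg²⁺] = (Ksp/[PO₄³⁻]^2)^(1/3) = 7.0×10⁻⁷ M
For MgF₂: [Mg²⁺] = (Ksp/[F⁻]^2) = 1.0×10⁻⁹ M
MgF₂ requires the lower [Mg²⁺], so it precipitates first.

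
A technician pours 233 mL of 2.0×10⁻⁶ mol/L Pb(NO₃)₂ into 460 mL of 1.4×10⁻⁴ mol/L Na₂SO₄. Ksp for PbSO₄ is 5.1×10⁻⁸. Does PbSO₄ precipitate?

The combined volume is 693 mL.
[Pb²⁺] = (2.0×10⁻⁶)(233)/693 = 6.7×10⁻⁷ mol/L
[SO₄²⁻] = (1.4×10⁻⁴)(460)/693 = 9.3×10⁻⁵ mol/L
Q = [Pb²⁺][SO₄²⁻] = 6.2×10⁻¹¹
Q < Ksp (6.2×10⁻¹¹ vs 5.1×10⁻⁸); the solution remains unsaturated and no precipitate forms.

No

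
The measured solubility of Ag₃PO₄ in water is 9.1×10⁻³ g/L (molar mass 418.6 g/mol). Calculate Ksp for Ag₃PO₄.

Molar solubility s = (9.1×10⁻³ g/L) / (418.6 g/mol) = 2.174×10⁻⁵ mol/L
Ag₃PO₄(s) ⇌ 3 Ag⁺(aq) + PO₄³⁻(aq)
Let s be the molar solubility. Then [Ag⁺] = 3s and [PO₄³⁻] = s.
Ksp = [Ag⁺]^3[PO₄³⁻] = (3s)^3 · s = 27s^4
Ksp = 27 × (2.174×10⁻⁵)^4 = 6.0×10⁻¹⁸

Ksp = 6.0×10⁻¹⁸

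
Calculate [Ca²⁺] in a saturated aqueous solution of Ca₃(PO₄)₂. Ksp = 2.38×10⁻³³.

Ca₃(PO₄)₂(s) ⇌ 3 Ca²⁺(aq) + 2 PO₄³⁻(aq)
If s mol/L of Ca₃(PO₄)₂ dissolves, [Ca²⁺] = 3s and [PO₄³⁻] = 2s.
Ksp = [Ca²⁺]^3[PO₄³⁻]^2 = (3s)^3 · (2s)^2 = 108s^5 = 2.38×10⁻³³
s = 1.17×10⁻⁷ M
[Ca²⁺] = 3s = 3.51×10⁻⁷ M

3.51×10⁻⁷ M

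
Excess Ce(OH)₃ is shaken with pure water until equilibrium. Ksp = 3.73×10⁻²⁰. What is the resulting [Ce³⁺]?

Ce(OH)₃(s) ⇌ Ce³⁺(aq) + 3 OH⁻(aq)
For each mole of Ce(OH)₃ that dissolves per liter, [Ce³⁺] = s and [OH⁻] = 3s; let s denote this solubility.
Ksp = [Ce³⁺][OH⁻]^3 = s · (3s)^3 = 27s^4 = 3.73×10⁻²⁰
s = 6.10×10⁻⁶ M
[Ce³⁺] = s = 6.10×10⁻⁶ M

6.10×10⁻⁶ M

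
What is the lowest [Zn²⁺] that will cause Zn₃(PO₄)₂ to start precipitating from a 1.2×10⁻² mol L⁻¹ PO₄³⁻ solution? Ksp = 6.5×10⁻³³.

Each salt precipitates once Q = Ksp for that salt.
Zn₃(PO₄)₂(s) ⇌ 3 Zn²⁺(aq) + 2 PO₄³⁻(aq)
Ksp = [Zn²⁺]^3[PO₄³⁻]^2 = [Zn²⁺]^3(1.2×10⁻²)^2
[Zn²⁺]^3 = 6.5×10⁻³³ / (1.2×10⁻²)^2 = 4.5×10⁻²⁹
[Zn²⁺] = 3.6×10⁻¹⁰ mol L⁻¹

3.6×10⁻¹⁰ M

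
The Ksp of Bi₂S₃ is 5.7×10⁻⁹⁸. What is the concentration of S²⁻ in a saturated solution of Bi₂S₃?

4.2×10⁻²⁰ M

Bi₂S₃(s) ⇌ 2 Bi³⁺(aq) + 3 S²⁻(aq)
Let s be the molar solubility. Then [Bi³⁺] = 2s and [S²⁻] = 3s.
Ksp = [Bi³⁺]^2[S²⁻]^3 = (2s)^2 · (3s)^3 = 108s^5 = 5.7×10⁻⁹⁸
s = 1.4×10⁻²⁰ M
[S²⁻] = 3s = 4.2×10⁻²⁰ M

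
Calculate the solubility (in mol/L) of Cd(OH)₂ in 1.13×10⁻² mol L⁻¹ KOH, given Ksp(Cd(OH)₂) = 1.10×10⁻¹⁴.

8.61×10⁻¹¹ M

Cd(OH)₂(s) ⇌ Cd²⁺(aq) + 2 OH⁻(aq)
Let s be the solubility of Cd(OH)₂ here. The common ion gives [OH⁻] ≈ 1.13×10⁻² mol L⁻¹, and [Cd²⁺] = s.
Ksp = [Cd²⁺][OH⁻]^2 = s(1.13×10⁻²)^2
s = 1.10×10⁻¹⁴ / (1.13×10⁻²)^2 = 8.61×10⁻¹¹
s = 8.61×10⁻¹¹ mol L⁻¹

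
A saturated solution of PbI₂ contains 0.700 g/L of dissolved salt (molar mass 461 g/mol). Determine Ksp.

Molar solubility s = (0.700 g/L) / (461 g/mol) = 1.5184×10⁻³ mol/L
PbI₂(s) ⇌ Pb²⁺(aq) + 2 I⁻(aq)
If s mol/L of PbI₂ dissolves, [Pb²⁺] = s and [I⁻] = 2s.
Ksp = [Pb²⁺][I⁻]^2 = s · (2s)^2 = 4s^3
Ksp = 4 × (1.5184×10⁻³)^3 = 1.40×10⁻⁸

Ksp = 1.40×10⁻⁸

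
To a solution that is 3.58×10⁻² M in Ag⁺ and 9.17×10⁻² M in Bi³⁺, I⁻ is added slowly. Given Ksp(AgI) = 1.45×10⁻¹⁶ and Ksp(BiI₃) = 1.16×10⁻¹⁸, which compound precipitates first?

AgI

Each salt precipitates once Q = Ksp for that salt.
For AgI: [I⁻] = (Ksp/[Ag⁺]) = 4.05×10⁻¹⁵ M
For BiI₃: [I⁻] = (Ksp/[Bi³⁺])^(1/3) = 2.33×10⁻⁶ M
Since AgI needs less I⁻ to reach saturation, it precipitates first.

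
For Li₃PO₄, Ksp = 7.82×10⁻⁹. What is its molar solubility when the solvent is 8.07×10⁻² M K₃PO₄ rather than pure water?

1.53×10⁻³ M

Li₃PO₄(s) ⇌ 3 Li⁺(aq) + PO₄³⁻(aq)
With PO₄³⁻ already at 8.07×10⁻² M and s small, take [PO₄³⁻] ≈ 8.07×10⁻² M and [Li⁺] = 3s.
Ksp = [Li⁺]^3[PO₄³⁻] = (3s)^3(8.07×10⁻²)
(3s)^3 = 7.82×10⁻⁹ / (8.07×10⁻²) = 9.69×10⁻⁸
s = 1.53×10⁻³ M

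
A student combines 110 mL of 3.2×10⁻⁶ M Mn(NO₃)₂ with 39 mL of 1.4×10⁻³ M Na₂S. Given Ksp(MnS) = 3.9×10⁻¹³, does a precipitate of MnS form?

Yes

After mixing, V = 110 mL + 39 mL = 149 mL.
[Mn²⁺] = (3.2×10⁻⁶)(110)/149 = 2.4×10⁻⁶ M
[S²⁻] = (1.4×10⁻³)(39)/149 = 3.7×10⁻⁴ M
Q = [Mn²⁺][S²⁻] = 8.7×10⁻¹⁰
Because Q > Ksp (8.7×10⁻¹⁰ vs 3.9×10⁻¹³), a precipitate of MnS forms.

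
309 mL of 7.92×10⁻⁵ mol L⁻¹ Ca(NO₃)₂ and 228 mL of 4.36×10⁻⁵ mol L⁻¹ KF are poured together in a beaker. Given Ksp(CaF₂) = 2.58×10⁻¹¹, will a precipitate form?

After mixing, V = 309 mL + 228 mL = 537 mL.
[Ca²⁺] = (7.92×10⁻⁵)(309)/537 = 4.56×10⁻⁵ mol L⁻¹
[F⁻] = (4.36×10⁻⁵)(228)/537 = 1.85×10⁻⁵ mol L⁻¹
Q = [Ca²⁺][F⁻]^2 = 1.56×10⁻¹⁴
Q < Ksp (1.56×10⁻¹⁴ vs 2.58×10⁻¹¹); the solution remains unsaturated and no precipitate forms.

No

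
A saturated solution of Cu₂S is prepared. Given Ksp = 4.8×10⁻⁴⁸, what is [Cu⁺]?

2.1×10⁻¹⁶ M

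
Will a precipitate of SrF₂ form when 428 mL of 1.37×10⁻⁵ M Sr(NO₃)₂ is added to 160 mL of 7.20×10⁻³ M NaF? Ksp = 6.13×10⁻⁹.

No

The combined volume is 588 mL.
[Sr²⁺] = (1.37×10⁻⁵)(428)/588 = 9.97×10⁻⁶ M
[F⁻] = (7.20×10⁻³)(160)/588 = 1.96×10⁻³ M
Q = [Sr²⁺][F⁻]^2 = 3.83×10⁻¹¹
Since Q (3.83×10⁻¹¹) is less than Ksp (6.13×10⁻⁹), no SrF₂ precipitates.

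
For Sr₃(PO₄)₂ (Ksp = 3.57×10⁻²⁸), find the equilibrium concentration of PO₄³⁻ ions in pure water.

2.54×10⁻⁶ M

Sr₃(PO₄)₂(s) ⇌ 3 Sr²⁺(aq) + 2 PO₄³⁻(aq)
With molar solubility s: [Sr²⁺] = 3s, [PO₄³⁻] = 2s.
Ksp = [Sr²⁺]^3[PO₄³⁻]^2 = (3s)^3 · (2s)^2 = 108s^5 = 3.57×10⁻²⁸
s = 1.27×10⁻⁶ mol L⁻¹
[PO₄³⁻] = 2s = 2.54×10⁻⁶ mol L⁻¹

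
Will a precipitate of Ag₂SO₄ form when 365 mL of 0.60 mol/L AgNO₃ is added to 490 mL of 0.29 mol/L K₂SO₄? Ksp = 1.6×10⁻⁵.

The combined volume is 855 mL.
[Ag⁺] = (0.60)(365)/855 = 0.26 mol/L
[SO₄²⁻] = (0.29)(490)/855 = 0.17 mol/L
Q = [Ag⁺]^2[SO₄²⁻] = 1.1×10⁻²
Because Q > Ksp (1.1×10⁻² vs 1.6×10⁻⁵), a precipitate of Ag₂SO₄ forms.

Yes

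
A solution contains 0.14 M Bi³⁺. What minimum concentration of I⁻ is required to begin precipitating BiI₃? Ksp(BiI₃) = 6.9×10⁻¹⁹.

Precipitation begins when Q = Ksp.
BiI₃(s) ⇌ Bi³⁺(aq) + 3 I⁻(aq)
Ksp = [Bi³⁺][I⁻]^3 = [I⁻]^3(0.14)
[I⁻]^3 = 6.9×10⁻¹⁹ / (0.14) = 4.9×10⁻¹⁸
[I⁻] = 1.7×10⁻⁶ M

1.7×10⁻⁶ M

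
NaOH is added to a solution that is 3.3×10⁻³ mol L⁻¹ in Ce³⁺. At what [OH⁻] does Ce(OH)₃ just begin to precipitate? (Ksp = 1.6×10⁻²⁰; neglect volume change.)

Precipitation begins when Q = Ksp.
Ce(OH)₃(s) ⇌ Ce³⁺(aq) + 3 OH⁻(aq)
Ksp = [Ce³⁺][OH⁻]^3 = [OH⁻]^3(3.3×10⁻³)
[OH⁻]^3 = 1.6×10⁻²⁰ / (3.3×10⁻³) = 4.8×10⁻¹⁸
[OH⁻] = 1.7×10⁻⁶ mol L⁻¹

1.7×10⁻⁶ M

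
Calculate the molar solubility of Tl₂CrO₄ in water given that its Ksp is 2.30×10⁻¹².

Tl₂CrO₄(s) ⇌ 2 Tl⁺(aq) + CrO₄²⁻(aq)
With molar solubility s: [Tl⁺] = 2s, [CrO₄²⁻] = s.
Ksp = [Tl⁺]^2[CrO₄²⁻] = (2s)^2 · s = 4s^3
4s^3 = 2.30×10⁻¹²  ⇒  s^3 = 5.75×10⁻¹³
s = 8.32×10⁻⁵ mol L⁻¹

8.32×10⁻⁵ M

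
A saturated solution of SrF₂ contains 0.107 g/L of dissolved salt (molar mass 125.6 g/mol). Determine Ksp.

Ksp = 2.47×10⁻⁹

s = (0.107 g L⁻¹)/(125.6 g mol⁻¹) = 8.5191×10⁻⁴ M
SrF₂(s) ⇌ Sr²⁺(aq) + 2 F⁻(aq)
Let s be the molar solubility. Then [Sr²⁺] = s and [F⁻] = 2s.
Ksp = [Sr²⁺][F⁻]^2 = s · (2s)^2 = 4s^3
Ksp = 4 × (8.5191×10⁻⁴)^3 = 2.47×10⁻⁹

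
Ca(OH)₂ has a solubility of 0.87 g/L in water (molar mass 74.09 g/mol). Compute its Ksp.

Molar solubility s = (0.87 g/L) / (74.09 g/mol) = 1.174×10⁻² mol/L
Ca(OH)₂(s) ⇌ Ca²⁺(aq) + 2 OH⁻(aq)
With molar solubility s: [Ca²⁺] = s, [OH⁻] = 2s.
Ksp = [Ca²⁺][OH⁻]^2 = s · (2s)^2 = 4s^3
Ksp = 4 × (1.174×10⁻²)^3 = 6.5×10⁻⁶

Ksp = 6.5×10⁻⁶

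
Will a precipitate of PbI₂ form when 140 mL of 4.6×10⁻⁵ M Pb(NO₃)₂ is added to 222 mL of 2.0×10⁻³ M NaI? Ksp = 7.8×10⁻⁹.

No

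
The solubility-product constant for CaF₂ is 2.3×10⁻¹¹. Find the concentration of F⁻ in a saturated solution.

CaF₂(s) ⇌ Ca²⁺(aq) + 2 F⁻(aq)
With molar solubility s: [Ca²⁺] = s, [F⁻] = 2s.
Ksp = [Ca²⁺][F⁻]^2 = s · (2s)^2 = 4s^3 = 2.3×10⁻¹¹
s = 1.8×10⁻⁴ M
[F⁻] = 2s = 3.6×10⁻⁴ M

3.6×10⁻⁴ M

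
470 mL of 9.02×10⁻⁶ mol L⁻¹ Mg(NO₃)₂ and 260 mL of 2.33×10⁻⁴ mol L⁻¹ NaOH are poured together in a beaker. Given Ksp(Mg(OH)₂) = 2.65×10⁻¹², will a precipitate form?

No

Total volume after mixing = 470 + 260 = 730 mL.
[Mg²⁺] = (9.02×10⁻⁶)(470)/730 = 5.81×10⁻⁶ mol L⁻¹
[OH⁻] = (2.33×10⁻⁴)(260)/730 = 8.30×10⁻⁵ mol L⁻¹
Q = [Mg²⁺][OH⁻]^2 = 4.00×10⁻¹⁴
Q = 4.00×10⁻¹⁴ < Ksp = 2.65×10⁻¹², so the solution is unsaturated and no precipitate forms.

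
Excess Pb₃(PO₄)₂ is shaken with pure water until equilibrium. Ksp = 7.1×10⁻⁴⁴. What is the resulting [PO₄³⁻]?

Pb₃(PO₄)₂(s) ⇌ 3 Pb²⁺(aq) + 2 PO₄³⁻(aq)
With molar solubility s: [Pb²⁺] = 3s, [PO₄³⁻] = 2s.
Ksp = [Pb²⁺]^3[PO₄³⁻]^2 = (3s)^3 · (2s)^2 = 108s^5 = 7.1×10⁻⁴⁴
s = 9.2×10⁻¹⁰ M
[PO₄³⁻] = 2s = 1.8×10⁻⁹ M

1.8×10⁻⁹ M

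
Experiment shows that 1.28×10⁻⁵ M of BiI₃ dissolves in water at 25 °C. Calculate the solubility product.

BiI₃(s) ⇌ Bi³⁺(aq) + 3 I⁻(aq)
Let s be the molar solubility. Then [Bi³⁺] = s and [I⁻] = 3s.
Ksp = [Bi³⁺][I⁻]^3 = s · (3s)^3 = 27s^4
Ksp = 27 × (1.28×10⁻⁵)^4 = 7.25×10⁻¹⁹

Ksp = 7.25×10⁻¹⁹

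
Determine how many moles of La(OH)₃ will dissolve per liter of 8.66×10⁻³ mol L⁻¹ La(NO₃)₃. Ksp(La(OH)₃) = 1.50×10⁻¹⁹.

La(OH)₃(s) ⇌ La³⁺(aq) + 3 OH⁻(aq)
Let s be the solubility of La(OH)₃ here. The common ion gives [La³⁺] ≈ 8.66×10⁻³ mol L⁻¹, and [OH⁻] = 3s.
Ksp = [La³⁺][OH⁻]^3 = (8.66×10⁻³)(3s)^3
(3s)^3 = 1.50×10⁻¹⁹ / (8.66×10⁻³) = 1.73×10⁻¹⁷
s = 8.62×10⁻⁷ mol L⁻¹

8.62×10⁻⁷ M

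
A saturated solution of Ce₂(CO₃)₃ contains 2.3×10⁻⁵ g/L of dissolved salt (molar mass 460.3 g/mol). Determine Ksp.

Ksp = 3.4×10⁻³⁵

s = (2.3×10⁻⁵ g L⁻¹)/(460.3 g mol⁻¹) = 4.997×10⁻⁸ M
Ce₂(CO₃)₃(s) ⇌ 2 Ce³⁺(aq) + 3 CO₃²⁻(aq)
For each mole of Ce₂(CO₃)₃ that dissolves per liter, [Ce³⁺] = 2s and [CO₃²⁻] = 3s; let s denote this solubility.
Ksp = [Ce³⁺]^2[CO₃²⁻]^3 = (2s)^2 · (3s)^3 = 108s^5
Ksp = 108 × (4.997×10⁻⁸)^5 = 3.4×10⁻³⁵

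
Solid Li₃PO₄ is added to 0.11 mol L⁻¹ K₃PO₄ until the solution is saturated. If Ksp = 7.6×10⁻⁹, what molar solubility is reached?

Li₃PO₄(s) ⇌ 3 Li⁺(aq) + PO₄³⁻(aq)
The solution already contains PO₄³⁻ at 0.11 mol L⁻¹. Let s be the molar solubility of Li₃PO₄.
[PO₄³⁻] ≈ 0.11 mol L⁻¹ (common ion dominates); [Li⁺] = 3s.
Ksp = [Li⁺]^3[PO₄³⁻] = (3s)^3(0.11)
(3s)^3 = 7.6×10⁻⁹ / (0.11) = 6.9×10⁻⁸
s = 1.4×10⁻³ mol L⁻¹

1.4×10⁻³ M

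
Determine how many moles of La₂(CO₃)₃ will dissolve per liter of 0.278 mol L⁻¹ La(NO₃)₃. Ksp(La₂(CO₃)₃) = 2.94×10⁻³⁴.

5.20×10⁻¹² M

La₂(CO₃)₃(s) ⇌ 2 La³⁺(aq) + 3 CO₃²⁻(aq)
La³⁺ is already present at 0.278 mol L⁻¹. If s mol/L of La₂(CO₃)₃ dissolves, [CO₃²⁻] = 3s while [La³⁺] ≈ 0.278 mol L⁻¹.
Ksp = [La³⁺]^2[CO₃²⁻]^3 = (0.278)^2(3s)^3
(3s)^3 = 2.94×10⁻³⁴ / (0.278)^2 = 3.80×10⁻³³
s = 5.20×10⁻¹² mol L⁻¹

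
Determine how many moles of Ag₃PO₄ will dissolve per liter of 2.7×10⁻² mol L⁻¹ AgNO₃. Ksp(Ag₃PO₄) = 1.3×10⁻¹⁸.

6.6×10⁻¹⁴ M

Ag₃PO₄(s) ⇌ 3 Ag⁺(aq) + PO₄³⁻(aq)
With Ag⁺ already at 2.7×10⁻² mol L⁻¹ and s small, take [Ag⁺] ≈ 2.7×10⁻² mol L⁻¹ and [PO₄³⁻] = s.
Ksp = [Ag⁺]^3[PO₄³⁻] = (2.7×10⁻²)^3s
s = 1.3×10⁻¹⁸ / (2.7×10⁻²)^3 = 6.6×10⁻¹⁴
s = 6.6×10⁻¹⁴ mol L⁻¹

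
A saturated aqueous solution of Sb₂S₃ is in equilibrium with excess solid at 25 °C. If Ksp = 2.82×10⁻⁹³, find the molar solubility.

1.21×10⁻¹⁹ M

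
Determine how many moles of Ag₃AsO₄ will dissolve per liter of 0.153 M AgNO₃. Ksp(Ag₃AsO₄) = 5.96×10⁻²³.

Ag₃AsO₄(s) ⇌ 3 Ag⁺(aq) + AsO₄³⁻(aq)
With Ag⁺ already at 0.153 M and s small, take [Ag⁺] ≈ 0.153 M and [AsO₄³⁻] = s.
Ksp = [Ag⁺]^3[AsO₄³⁻] = (0.153)^3s
s = 5.96×10⁻²³ / (0.153)^3 = 1.66×10⁻²⁰
s = 1.66×10⁻²⁰ M

1.66×10⁻²⁰ M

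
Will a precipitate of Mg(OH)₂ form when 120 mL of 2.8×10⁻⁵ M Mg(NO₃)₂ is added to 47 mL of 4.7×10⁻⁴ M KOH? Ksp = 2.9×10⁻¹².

After mixing, V = 120 mL + 47 mL = 167 mL.
[Mg²⁺] = (2.8×10⁻⁵)(120)/167 = 2.0×10⁻⁵ M
[OH⁻] = (4.7×10⁻⁴)(47)/167 = 1.3×10⁻⁴ M
Q = [Mg²⁺][OH⁻]^2 = 3.5×10⁻¹³
Since Q (3.5×10⁻¹³) is less than Ksp (2.9×10⁻¹²), no Mg(OH)₂ precipitates.

No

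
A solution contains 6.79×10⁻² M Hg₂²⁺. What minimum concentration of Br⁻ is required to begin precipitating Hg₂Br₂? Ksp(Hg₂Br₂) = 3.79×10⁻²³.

The threshold for precipitation is Q = Ksp.
Hg₂Br₂(s) ⇌ Hg₂²⁺(aq) + 2 Br⁻(aq)
Ksp = [Hg₂²⁺][Br⁻]^2 = [Br⁻]^2(6.79×10⁻²)
[Br⁻]^2 = 3.79×10⁻²³ / (6.79×10⁻²) = 5.58×10⁻²²
[Br⁻] = 2.36×10⁻¹¹ M

2.36×10⁻¹¹ M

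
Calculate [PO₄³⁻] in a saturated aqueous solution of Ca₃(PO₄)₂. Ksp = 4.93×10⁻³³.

2.71×10⁻⁷ M

Ca₃(PO₄)₂(s) ⇌ 3 Ca²⁺(aq) + 2 PO₄³⁻(aq)
Let s be the molar solubility. Then [Ca²⁺] = 3s and [PO₄³⁻] = 2s.
Ksp = [Ca²⁺]^3[PO₄³⁻]^2 = (3s)^3 · (2s)^2 = 108s^5 = 4.93×10⁻³³
s = 1.35×10⁻⁷ mol/L
[PO₄³⁻] = 2s = 2.71×10⁻⁷ mol/L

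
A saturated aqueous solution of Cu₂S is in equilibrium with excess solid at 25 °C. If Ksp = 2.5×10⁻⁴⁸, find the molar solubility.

8.5×10⁻¹⁷ M

Cu₂S(s) ⇌ 2 Cu⁺(aq) + S²⁻(aq)
Call the molar solubility s, so that [Cu⁺] = 2s and [S²⁻] = s.
Ksp = [Cu⁺]^2[S²⁻] = (2s)^2 · s = 4s^3
4s^3 = 2.5×10⁻⁴⁸  ⇒  s^3 = 6.3×10⁻⁴⁹
s = 8.5×10⁻¹⁷ M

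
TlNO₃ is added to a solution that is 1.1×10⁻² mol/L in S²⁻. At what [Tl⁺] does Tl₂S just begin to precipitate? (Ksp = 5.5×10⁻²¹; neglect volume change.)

7.1×10⁻¹⁰ M

Each salt precipitates once Q = Ksp for that salt.
Tl₂S(s) ⇌ 2 Tl⁺(aq) + S²⁻(aq)
Ksp = [Tl⁺]^2[S²⁻] = [Tl⁺]^2(1.1×10⁻²)
[Tl⁺]^2 = 5.5×10⁻²¹ / (1.1×10⁻²) = 5.0×10⁻¹⁹
[Tl⁺] = 7.1×10⁻¹⁰ mol/L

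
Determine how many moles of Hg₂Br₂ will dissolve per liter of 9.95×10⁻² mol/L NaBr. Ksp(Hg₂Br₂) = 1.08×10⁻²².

Hg₂Br₂(s) ⇌ Hg₂²⁺(aq) + 2 Br⁻(aq)
With Br⁻ already at 9.95×10⁻² mol/L and s small, take [Br⁻] ≈ 9.95×10⁻² mol/L and [Hg₂²⁺] = s.
Ksp = [Hg₂²⁺][Br⁻]^2 = s(9.95×10⁻²)^2
s = 1.08×10⁻²² / (9.95×10⁻²)^2 = 1.09×10⁻²⁰
s = 1.09×10⁻²⁰ mol/L

1.09×10⁻²⁰ M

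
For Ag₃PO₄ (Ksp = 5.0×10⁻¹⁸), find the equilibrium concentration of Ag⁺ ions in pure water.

6.2×10⁻⁵ M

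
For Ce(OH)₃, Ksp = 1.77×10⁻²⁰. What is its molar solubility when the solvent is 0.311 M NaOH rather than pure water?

5.88×10⁻¹⁹ M

Ce(OH)₃(s) ⇌ Ce³⁺(aq) + 3 OH⁻(aq)
The solution already contains OH⁻ at 0.311 M. Let s be the molar solubility of Ce(OH)₃.
[OH⁻] ≈ 0.311 M (common ion dominates); [Ce³⁺] = s.
Ksp = [Ce³⁺][OH⁻]^3 = s(0.311)^3
s = 1.77×10⁻²⁰ / (0.311)^3 = 5.88×10⁻¹⁹
s = 5.88×10⁻¹⁹ M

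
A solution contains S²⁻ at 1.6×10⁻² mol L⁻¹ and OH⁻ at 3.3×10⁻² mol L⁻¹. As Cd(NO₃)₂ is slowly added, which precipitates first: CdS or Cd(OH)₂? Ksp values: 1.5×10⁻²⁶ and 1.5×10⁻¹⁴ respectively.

CdS

Precipitation of each salt begins when its ion product equals Ksp.
For CdS: [Cd²⁺] = (Ksp/[S²⁻]) = 9.4×10⁻²⁵ mol L⁻¹
For Cd(OH)₂: [Cd²⁺] = (Ksp/[OH⁻]^2) = 1.4×10⁻¹¹ mol L⁻¹
CdS requires the lower [Cd²⁺], so it precipitates first.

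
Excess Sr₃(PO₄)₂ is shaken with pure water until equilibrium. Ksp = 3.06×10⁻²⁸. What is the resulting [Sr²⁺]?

Sr₃(PO₄)₂(s) ⇌ 3 Sr²⁺(aq) + 2 PO₄³⁻(aq)
For each mole of Sr₃(PO₄)₂ that dissolves per liter, [Sr²⁺] = 3s and [PO₄³⁻] = 2s; let s denote this solubility.
Ksp = [Sr²⁺]^3[PO₄³⁻]^2 = (3s)^3 · (2s)^2 = 108s^5 = 3.06×10⁻²⁸
s = 1.23×10⁻⁶ M
[Sr²⁺] = 3s = 3.69×10⁻⁶ M

3.69×10⁻⁶ M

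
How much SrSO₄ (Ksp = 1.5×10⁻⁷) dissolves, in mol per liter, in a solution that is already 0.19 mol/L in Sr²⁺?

7.9×10⁻⁷ M

SrSO₄(s) ⇌ Sr²⁺(aq) + SO₄²⁻(aq)
With Sr²⁺ already at 0.19 mol/L and s small, take [Sr²⁺] ≈ 0.19 mol/L and [SO₄²⁻] = s.
Ksp = [Sr²⁺][SO₄²⁻] = (0.19)s
s = 1.5×10⁻⁷ / (0.19) = 7.9×10⁻⁷
s = 7.9×10⁻⁷ mol/L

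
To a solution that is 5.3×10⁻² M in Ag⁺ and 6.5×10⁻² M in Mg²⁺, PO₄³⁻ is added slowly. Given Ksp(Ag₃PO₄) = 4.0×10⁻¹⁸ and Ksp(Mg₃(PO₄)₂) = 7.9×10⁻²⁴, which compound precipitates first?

A salt starts to precipitate once the ion product Q reaches its Ksp.
For Ag₃PO₄: [PO₄³⁻] = (Ksp/[Ag⁺]^3) = 2.7×10⁻¹⁴ M
For Mg₃(PO₄)₂: [PO₄³⁻] = (Ksp/[Mg²⁺]^3)^(1/2) = 1.7×10⁻¹⁰ M
Since Ag₃PO₄ needs less PO₄³⁻ to reach saturation, it precipitates first.

Ag₃PO₄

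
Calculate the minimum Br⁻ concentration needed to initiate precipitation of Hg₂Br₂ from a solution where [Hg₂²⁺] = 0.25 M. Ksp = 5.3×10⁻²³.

Each salt precipitates once Q = Ksp for that salt.
Hg₂Br₂(s) ⇌ Hg₂²⁺(aq) + 2 Br⁻(aq)
Ksp = [Hg₂²⁺][Br⁻]^2 = [Br⁻]^2(0.25)
[Br⁻]^2 = 5.3×10⁻²³ / (0.25) = 2.1×10⁻²²
[Br⁻] = 1.5×10⁻¹¹ M

1.5×10⁻¹¹ M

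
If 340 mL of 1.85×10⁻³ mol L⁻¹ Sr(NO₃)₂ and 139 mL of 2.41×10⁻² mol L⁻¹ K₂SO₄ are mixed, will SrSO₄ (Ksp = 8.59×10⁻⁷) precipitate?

The combined volume is 479 mL.
[Sr²⁺] = (1.85×10⁻³)(340)/479 = 1.31×10⁻³ mol L⁻¹
[SO₄²⁻] = (2.41×10⁻²)(139)/479 = 6.99×10⁻³ mol L⁻¹
Q = [Sr²⁺][SO₄²⁻] = 9.18×10⁻⁶
Because Q > Ksp (9.18×10⁻⁶ vs 8.59×10⁻⁷), a precipitate of SrSO₄ forms.

Yes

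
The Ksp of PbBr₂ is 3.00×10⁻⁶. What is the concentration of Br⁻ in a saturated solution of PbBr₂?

1.82×10⁻² M

PbBr₂(s) ⇌ Pb²⁺(aq) + 2 Br⁻(aq)
With molar solubility s: [Pb²⁺] = s, [Br⁻] = 2s.
Ksp = [Pb²⁺][Br⁻]^2 = s · (2s)^2 = 4s^3 = 3.00×10⁻⁶
s = 9.09×10⁻³ mol L⁻¹
[Br⁻] = 2s = 1.82×10⁻² mol L⁻¹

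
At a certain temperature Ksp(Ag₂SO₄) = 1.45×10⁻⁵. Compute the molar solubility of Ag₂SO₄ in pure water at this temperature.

1.54×10⁻² M

Ag₂SO₄(s) ⇌ 2 Ag⁺(aq) + SO₄²⁻(aq)
With molar solubility s: [Ag⁺] = 2s, [SO₄²⁻] = s.
Ksp = [Ag⁺]^2[SO₄²⁻] = (2s)^2 · s = 4s^3
4s^3 = 1.45×10⁻⁵  ⇒  s^3 = 3.63×10⁻⁶
s = 1.54×10⁻² M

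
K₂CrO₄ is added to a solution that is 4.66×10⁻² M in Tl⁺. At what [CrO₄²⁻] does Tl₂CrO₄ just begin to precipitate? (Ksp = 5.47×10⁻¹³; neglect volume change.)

The threshold for precipitation is Q = Ksp.
Tl₂CrO₄(s) ⇌ 2 Tl⁺(aq) + CrO₄²⁻(aq)
Ksp = [Tl⁺]^2[CrO₄²⁻] = [CrO₄²⁻](4.66×10⁻²)^2
[CrO₄²⁻] = 5.47×10⁻¹³ / (4.66×10⁻²)^2 = 2.52×10⁻¹⁰
[CrO₄²⁻] = 2.52×10⁻¹⁰ M

2.52×10⁻¹⁰ M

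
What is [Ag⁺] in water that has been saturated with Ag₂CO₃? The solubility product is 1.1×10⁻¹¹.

2.8×10⁻⁴ M

Ag₂CO₃(s) ⇌ 2 Ag⁺(aq) + CO₃²⁻(aq)
For each mole of Ag₂CO₃ that dissolves per liter, [Ag⁺] = 2s and [CO₃²⁻] = s; let s denote this solubility.
Ksp = [Ag⁺]^2[CO₃²⁻] = (2s)^2 · s = 4s^3 = 1.1×10⁻¹¹
s = 1.4×10⁻⁴ M
[Ag⁺] = 2s = 2.8×10⁻⁴ M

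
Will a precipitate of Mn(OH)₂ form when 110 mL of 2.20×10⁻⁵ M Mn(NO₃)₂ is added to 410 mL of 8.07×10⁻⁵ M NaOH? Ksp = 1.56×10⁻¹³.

After mixing, V = 110 mL + 410 mL = 520 mL.
[Mn²⁺] = (2.20×10⁻⁵)(110)/520 = 4.65×10⁻⁶ M
[OH⁻] = (8.07×10⁻⁵)(410)/520 = 6.36×10⁻⁵ M
Q = [Mn²⁺][OH⁻]^2 = 1.88×10⁻¹⁴
Since Q (1.88×10⁻¹⁴) is less than Ksp (1.56×10⁻¹³), no Mn(OH)₂ precipitates.

No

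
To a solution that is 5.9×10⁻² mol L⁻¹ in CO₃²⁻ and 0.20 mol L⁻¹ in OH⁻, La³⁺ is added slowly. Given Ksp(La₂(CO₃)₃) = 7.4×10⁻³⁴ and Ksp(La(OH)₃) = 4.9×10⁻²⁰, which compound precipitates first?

La(OH)₃

Precipitation of each salt begins when its ion product equals Ksp.
For La₂(CO₃)₃: [La³⁺] = (Ksp/[CO₃²⁻]^3)^(1/2) = 1.9×10⁻¹⁵ mol L⁻¹
For La(OH)₃: [La³⁺] = (Ksp/[OH⁻]^3) = 6.1×10⁻¹⁸ mol L⁻¹
Since La(OH)₃ needs less La³⁺ to reach saturation, it precipitates first.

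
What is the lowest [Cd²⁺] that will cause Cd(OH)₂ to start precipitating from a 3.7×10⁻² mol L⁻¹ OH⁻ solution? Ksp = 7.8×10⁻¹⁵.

5.7×10⁻¹² M

The threshold for precipitation is Q = Ksp.
Cd(OH)₂(s) ⇌ Cd²⁺(aq) + 2 OH⁻(aq)
Ksp = [Cd²⁺][OH⁻]^2 = [Cd²⁺](3.7×10⁻²)^2
[Cd²⁺] = 7.8×10⁻¹⁵ / (3.7×10⁻²)^2 = 5.7×10⁻¹²
[Cd²⁺] = 5.7×10⁻¹² mol L⁻¹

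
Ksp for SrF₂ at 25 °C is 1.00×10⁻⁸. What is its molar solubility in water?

1.36×10⁻³ M

SrF₂(s) ⇌ Sr²⁺(aq) + 2 F⁻(aq)
With molar solubility s: [Sr²⁺] = s, [F⁻] = 2s.
Ksp = [Sr²⁺][F⁻]^2 = s · (2s)^2 = 4s^3
4s^3 = 1.00×10⁻⁸  ⇒  s^3 = 2.50×10⁻⁹
Taking the 3rd root, s = 1.36×10⁻³ mol/L.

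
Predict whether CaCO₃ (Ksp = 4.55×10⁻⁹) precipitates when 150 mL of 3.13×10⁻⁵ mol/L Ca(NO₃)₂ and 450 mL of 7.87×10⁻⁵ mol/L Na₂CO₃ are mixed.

No

The combined volume is 600 mL.
[Ca²⁺] = (3.13×10⁻⁵)(150)/600 = 7.83×10⁻⁶ mol/L
[CO₃²⁻] = (7.87×10⁻⁵)(450)/600 = 5.90×10⁻⁵ mol/L
Q = [Ca²⁺][CO₃²⁻] = 4.62×10⁻¹⁰
Since Q (4.62×10⁻¹⁰) is less than Ksp (4.55×10⁻⁹), no CaCO₃ precipitates.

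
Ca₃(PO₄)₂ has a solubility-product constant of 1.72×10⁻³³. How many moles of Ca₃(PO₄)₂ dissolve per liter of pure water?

1.10×10⁻⁷ M

Ca₃(PO₄)₂(s) ⇌ 3 Ca²⁺(aq) + 2 PO₄³⁻(aq)
Call the molar solubility s, so that [Ca²⁺] = 3s and [PO₄³⁻] = 2s.
Ksp = [Ca²⁺]^3[PO₄³⁻]^2 = (3s)^3 · (2s)^2 = 108s^5
108s^5 = 1.72×10⁻³³  ⇒  s^5 = 1.59×10⁻³⁵
s = (1.59×10⁻³⁵)^(1/5) = 1.10×10⁻⁷ mol/L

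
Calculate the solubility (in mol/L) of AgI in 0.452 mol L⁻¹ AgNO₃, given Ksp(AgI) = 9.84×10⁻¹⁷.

AgI(s) ⇌ Ag⁺(aq) + I⁻(aq)
The solution already contains Ag⁺ at 0.452 mol L⁻¹. Let s be the molar solubility of AgI.
[Ag⁺] ≈ 0.452 mol L⁻¹ (common ion dominates); [I⁻] = s.
Ksp = [Ag⁺][I⁻] = (0.452)s
s = 9.84×10⁻¹⁷ / (0.452) = 2.18×10⁻¹⁶
s = 2.18×10⁻¹⁶ mol L⁻¹

2.18×10⁻¹⁶ M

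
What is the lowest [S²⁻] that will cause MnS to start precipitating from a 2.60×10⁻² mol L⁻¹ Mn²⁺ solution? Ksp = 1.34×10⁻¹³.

The threshold for precipitation is Q = Ksp.
MnS(s) ⇌ Mn²⁺(aq) + S²⁻(aq)
Ksp = [Mn²⁺][S²⁻] = [S²⁻](2.60×10⁻²)
[S²⁻] = 1.34×10⁻¹³ / (2.60×10⁻²) = 5.15×10⁻¹²
[S²⁻] = 5.15×10⁻¹² mol L⁻¹

5.15×10⁻¹² M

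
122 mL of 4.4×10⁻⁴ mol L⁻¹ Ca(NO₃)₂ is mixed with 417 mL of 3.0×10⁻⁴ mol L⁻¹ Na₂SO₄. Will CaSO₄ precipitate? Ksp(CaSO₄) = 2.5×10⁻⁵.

No

Total volume after mixing = 122 + 417 = 539 mL.
[Ca²⁺] = (4.4×10⁻⁴)(122)/539 = 1.0×10⁻⁴ mol L⁻¹
[SO₄²⁻] = (3.0×10⁻⁴)(417)/539 = 2.3×10⁻⁴ mol L⁻¹
Q = [Ca²⁺][SO₄²⁻] = 2.3×10⁻⁸
Q = 2.3×10⁻⁸ < Ksp = 2.5×10⁻⁵, so the solution is unsaturated and no precipitate forms.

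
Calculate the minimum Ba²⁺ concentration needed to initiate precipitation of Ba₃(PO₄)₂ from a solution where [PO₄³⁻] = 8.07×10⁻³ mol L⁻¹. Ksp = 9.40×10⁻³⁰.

A salt starts to precipitate once the ion product Q reaches its Ksp.
Ba₃(PO₄)₂(s) ⇌ 3 Ba²⁺(aq) + 2 PO₄³⁻(aq)
Ksp = [Ba²⁺]^3[PO₄³⁻]^2 = [Ba²⁺]^3(8.07×10⁻³)^2
[Ba²⁺]^3 = 9.40×10⁻³⁰ / (8.07×10⁻³)^2 = 1.44×10⁻²⁵
[Ba²⁺] = 5.25×10⁻⁹ mol L⁻¹

5.25×10⁻⁹ M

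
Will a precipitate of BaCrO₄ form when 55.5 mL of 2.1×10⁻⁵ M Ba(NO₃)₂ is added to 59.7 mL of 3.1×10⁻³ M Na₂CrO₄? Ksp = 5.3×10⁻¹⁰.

Total volume after mixing = 55.5 + 59.7 = 115.2 mL.
[Ba²⁺] = (2.1×10⁻⁵)(55.5)/115.2 = 1.0×10⁻⁵ M
[CrO₄²⁻] = (3.1×10⁻³)(59.7)/115.2 = 1.6×10⁻³ M
Q = [Ba²⁺][CrO₄²⁻] = 1.6×10⁻⁸
Since Q (1.6×10⁻⁸) exceeds Ksp (5.3×10⁻¹⁰), BaCrO₄ will precipitate.

Yes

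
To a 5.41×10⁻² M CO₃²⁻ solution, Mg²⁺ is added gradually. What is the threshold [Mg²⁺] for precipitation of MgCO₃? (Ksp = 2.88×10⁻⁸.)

A salt starts to precipitate once the ion product Q reaches its Ksp.
MgCO₃(s) ⇌ Mg²⁺(aq) + CO₃²⁻(aq)
Ksp = [Mg²⁺][CO₃²⁻] = [Mg²⁺](5.41×10⁻²)
[Mg²⁺] = 2.88×10⁻⁸ / (5.41×10⁻²) = 5.32×10⁻⁷
[Mg²⁺] = 5.32×10⁻⁷ M

5.32×10⁻⁷ M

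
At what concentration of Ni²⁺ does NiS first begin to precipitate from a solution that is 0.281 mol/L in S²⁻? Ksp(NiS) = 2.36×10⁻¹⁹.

8.40×10⁻¹⁹ M

Precipitation of each salt begins when its ion product equals Ksp.
NiS(s) ⇌ Ni²⁺(aq) + S²⁻(aq)
Ksp = [Ni²⁺][S²⁻] = [Ni²⁺](0.281)
[Ni²⁺] = 2.36×10⁻¹⁹ / (0.281) = 8.40×10⁻¹⁹
[Ni²⁺] = 8.40×10⁻¹⁹ mol/L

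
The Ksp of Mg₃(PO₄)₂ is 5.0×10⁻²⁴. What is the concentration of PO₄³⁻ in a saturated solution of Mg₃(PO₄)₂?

1.7×10⁻⁵ M

Mg₃(PO₄)₂(s) ⇌ 3 Mg²⁺(aq) + 2 PO₄³⁻(aq)
Let s be the molar solubility. Then [Mg²⁺] = 3s and [PO₄³⁻] = 2s.
Ksp = [Mg²⁺]^3[PO₄³⁻]^2 = (3s)^3 · (2s)^2 = 108s^5 = 5.0×10⁻²⁴
s = 8.6×10⁻⁶ mol L⁻¹
[PO₄³⁻] = 2s = 1.7×10⁻⁵ mol L⁻¹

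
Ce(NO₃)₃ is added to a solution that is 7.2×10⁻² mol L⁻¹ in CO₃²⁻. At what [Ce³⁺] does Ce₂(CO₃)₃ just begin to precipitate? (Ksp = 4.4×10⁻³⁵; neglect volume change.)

3.4×10⁻¹⁶ M

Precipitation begins when Q = Ksp.
Ce₂(CO₃)₃(s) ⇌ 2 Ce³⁺(aq) + 3 CO₃²⁻(aq)
Ksp = [Ce³⁺]^2[CO₃²⁻]^3 = [Ce³⁺]^2(7.2×10⁻²)^3
[Ce³⁺]^2 = 4.4×10⁻³⁵ / (7.2×10⁻²)^3 = 1.2×10⁻³¹
[Ce³⁺] = 3.4×10⁻¹⁶ mol L⁻¹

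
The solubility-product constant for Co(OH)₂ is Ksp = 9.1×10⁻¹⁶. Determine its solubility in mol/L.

Co(OH)₂(s) ⇌ Co²⁺(aq) + 2 OH⁻(aq)
Call the molar solubility s, so that [Co²⁺] = s and [OH⁻] = 2s.
Ksp = [Co²⁺][OH⁻]^2 = s · (2s)^2 = 4s^3
4s^3 = 9.1×10⁻¹⁶  ⇒  s^3 = 2.3×10⁻¹⁶
s = (2.3×10⁻¹⁶)^(1/3) = 6.1×10⁻⁶ mol L⁻¹

6.1×10⁻⁶ M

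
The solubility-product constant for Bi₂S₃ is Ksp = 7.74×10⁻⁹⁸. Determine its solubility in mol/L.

Bi₂S₃(s) ⇌ 2 Bi³⁺(aq) + 3 S²⁻(aq)
With molar solubility s: [Bi³⁺] = 2s, [S²⁻] = 3s.
Ksp = [Bi³⁺]^2[S²⁻]^3 = (2s)^2 · (3s)^3 = 108s^5
108s^5 = 7.74×10⁻⁹⁸  ⇒  s^5 = 7.17×10⁻¹⁰⁰
s = 1.48×10⁻²⁰ mol L⁻¹

1.48×10⁻²⁰ M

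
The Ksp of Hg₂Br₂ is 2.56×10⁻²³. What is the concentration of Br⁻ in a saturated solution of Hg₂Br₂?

Hg₂Br₂(s) ⇌ Hg₂²⁺(aq) + 2 Br⁻(aq)
Let s be the molar solubility. Then [Hg₂²⁺] = s and [Br⁻] = 2s.
Ksp = [Hg₂²⁺][Br⁻]^2 = s · (2s)^2 = 4s^3 = 2.56×10⁻²³
s = 1.86×10⁻⁸ mol/L
[Br⁻] = 2s = 3.71×10⁻⁸ mol/L

3.71×10⁻⁸ M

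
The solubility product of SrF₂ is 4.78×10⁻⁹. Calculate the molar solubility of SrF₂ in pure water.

1.06×10⁻³ M

SrF₂(s) ⇌ Sr²⁺(aq) + 2 F⁻(aq)
Let s be the molar solubility. Then [Sr²⁺] = s and [F⁻] = 2s.
Ksp = [Sr²⁺][F⁻]^2 = s · (2s)^2 = 4s^3
4s^3 = 4.78×10⁻⁹  ⇒  s^3 = 1.20×10⁻⁹
s = 1.06×10⁻³ mol/L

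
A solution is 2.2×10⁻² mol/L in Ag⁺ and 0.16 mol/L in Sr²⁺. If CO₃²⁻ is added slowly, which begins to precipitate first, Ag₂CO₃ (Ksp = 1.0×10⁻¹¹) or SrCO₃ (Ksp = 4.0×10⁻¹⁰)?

Precipitation of each salt begins when its ion product equals Ksp.
For Ag₂CO₃: [CO₃²⁻] = (Ksp/[Ag⁺]^2) = 2.1×10⁻⁸ mol/L
For SrCO₃: [CO₃²⁻] = (Ksp/[Sr²⁺]) = 2.5×10⁻⁹ mol/L
The smaller threshold [CO₃²⁻] is reached first, so SrCO₃ precipitates first.

SrCO₃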